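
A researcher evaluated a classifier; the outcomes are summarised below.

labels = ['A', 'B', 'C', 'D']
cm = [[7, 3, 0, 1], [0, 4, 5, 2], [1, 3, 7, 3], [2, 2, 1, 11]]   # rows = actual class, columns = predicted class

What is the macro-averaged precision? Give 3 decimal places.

0.555

Per-class precision (TP/(TP+FP)):
  A: TP=7, FP=0+1+2=3 → 7/10 = 0.7000
  B: TP=4, FP=3+3+2=8 → 4/12 = 0.3333
  C: TP=7, FP=0+5+1=6 → 7/13 = 0.5385
  D: TP=11, FP=1+2+3=6 → 11/17 = 0.6471
Macro-precision = mean = (0.7000 + 0.3333 + 0.5385 + 0.6471) / 4 = 0.555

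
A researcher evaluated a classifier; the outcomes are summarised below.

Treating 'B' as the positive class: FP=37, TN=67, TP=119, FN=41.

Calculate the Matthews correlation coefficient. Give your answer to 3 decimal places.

MCC = (TP·TN − FP·FN) / √((TP+FP)(TP+FN)(TN+FP)(TN+FN))
Numerator = 119·67 − 37·41 = 6456
Denominator = √(156·160·104·108) = √280350720 = 16743.6770
MCC = 6456 / 16743.6770 = 0.386

0.386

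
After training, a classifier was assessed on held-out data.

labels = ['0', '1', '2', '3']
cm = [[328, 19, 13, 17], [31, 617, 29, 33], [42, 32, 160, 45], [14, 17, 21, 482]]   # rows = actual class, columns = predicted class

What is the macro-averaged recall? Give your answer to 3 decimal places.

0.804

Per-class recall (TP/(TP+FN)):
  0: TP=328, FN=19+13+17=49 → 328/377 = 0.8700
  1: TP=617, FN=31+29+33=93 → 617/710 = 0.8690
  2: TP=160, FN=42+32+45=119 → 160/279 = 0.5735
  3: TP=482, FN=14+17+21=52 → 482/534 = 0.9026
Macro-recall = mean = (0.8700 + 0.8690 + 0.5735 + 0.9026) / 4 = 0.804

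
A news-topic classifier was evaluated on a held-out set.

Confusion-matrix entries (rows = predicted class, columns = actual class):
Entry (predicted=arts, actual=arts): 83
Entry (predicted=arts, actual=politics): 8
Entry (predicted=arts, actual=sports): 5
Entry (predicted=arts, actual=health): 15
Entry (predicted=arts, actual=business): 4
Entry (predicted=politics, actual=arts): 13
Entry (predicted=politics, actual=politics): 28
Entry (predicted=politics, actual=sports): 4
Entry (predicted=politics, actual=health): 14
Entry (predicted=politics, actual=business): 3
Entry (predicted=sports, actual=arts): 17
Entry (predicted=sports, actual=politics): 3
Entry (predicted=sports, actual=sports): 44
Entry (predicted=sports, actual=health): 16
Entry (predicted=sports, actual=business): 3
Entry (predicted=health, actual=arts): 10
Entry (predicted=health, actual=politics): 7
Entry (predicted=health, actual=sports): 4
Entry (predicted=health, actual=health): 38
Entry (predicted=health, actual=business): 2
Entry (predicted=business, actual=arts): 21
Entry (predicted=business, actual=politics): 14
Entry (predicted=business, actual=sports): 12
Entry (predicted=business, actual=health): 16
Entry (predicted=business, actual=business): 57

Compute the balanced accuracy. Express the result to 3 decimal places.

Balanced accuracy = mean of per-class recall.
  arts: recall = 83/144 = 0.5764
  politics: recall = 28/60 = 0.4667
  sports: recall = 44/69 = 0.6377
  health: recall = 38/99 = 0.3838
  business: recall = 57/69 = 0.8261
Mean = (0.5764 + 0.4667 + 0.6377 + 0.3838 + 0.8261) / 5 = 0.578

0.578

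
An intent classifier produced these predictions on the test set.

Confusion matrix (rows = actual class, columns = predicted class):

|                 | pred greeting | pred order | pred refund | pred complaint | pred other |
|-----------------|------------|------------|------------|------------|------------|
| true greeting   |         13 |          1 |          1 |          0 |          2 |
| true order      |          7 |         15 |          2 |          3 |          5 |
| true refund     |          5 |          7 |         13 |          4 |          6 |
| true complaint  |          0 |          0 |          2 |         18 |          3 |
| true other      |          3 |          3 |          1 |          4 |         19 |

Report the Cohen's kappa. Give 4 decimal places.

0.4640

Observed agreement pₒ = trace/N = 78/137 = 0.56934
Expected agreement pₑ = Σ (rowᵢ·colᵢ)/N² = (17·28 + 32·26 + 35·19 + 23·29 + 30·35)/137² = 0.19660
κ = (pₒ − pₑ)/(1 − pₑ) = (0.56934 − 0.19660)/(1 − 0.19660) = 0.4640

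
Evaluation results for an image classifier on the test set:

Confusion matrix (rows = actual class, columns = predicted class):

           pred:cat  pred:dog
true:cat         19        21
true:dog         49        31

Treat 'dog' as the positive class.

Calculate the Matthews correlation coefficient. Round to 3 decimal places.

-0.131

MCC = (TP·TN − FP·FN) / √((TP+FP)(TP+FN)(TN+FP)(TN+FN))
Numerator = 31·19 − 21·49 = -440
Denominator = √(52·80·40·68) = √11315200 = 3363.8074
MCC = -440 / 3363.8074 = -0.131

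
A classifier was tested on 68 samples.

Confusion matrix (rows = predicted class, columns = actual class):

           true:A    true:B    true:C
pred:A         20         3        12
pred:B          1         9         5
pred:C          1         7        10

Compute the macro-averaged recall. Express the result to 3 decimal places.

0.584

Per-class recall (TP/(TP+FN)):
  A: TP=20, FN=1+1=2 → 20/22 = 0.9091
  B: TP=9, FN=3+7=10 → 9/19 = 0.4737
  C: TP=10, FN=12+5=17 → 10/27 = 0.3704
Macro-recall = mean = (0.9091 + 0.4737 + 0.3704) / 3 = 0.584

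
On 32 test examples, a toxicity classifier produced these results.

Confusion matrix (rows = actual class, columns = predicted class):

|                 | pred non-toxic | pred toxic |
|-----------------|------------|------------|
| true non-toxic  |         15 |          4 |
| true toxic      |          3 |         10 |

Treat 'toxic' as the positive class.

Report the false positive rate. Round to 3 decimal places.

0.211

FPR = FP/(FP+TN) = 4/(4+15) = 0.211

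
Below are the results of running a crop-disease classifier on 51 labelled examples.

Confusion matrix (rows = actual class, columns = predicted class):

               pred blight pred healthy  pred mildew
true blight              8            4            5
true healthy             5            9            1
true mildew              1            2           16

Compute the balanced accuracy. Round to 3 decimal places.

0.638

Balanced accuracy = mean of per-class recall.
  blight: recall = 8/17 = 0.4706
  healthy: recall = 9/15 = 0.6000
  mildew: recall = 16/19 = 0.8421
Mean = (0.4706 + 0.6000 + 0.8421) / 3 = 0.638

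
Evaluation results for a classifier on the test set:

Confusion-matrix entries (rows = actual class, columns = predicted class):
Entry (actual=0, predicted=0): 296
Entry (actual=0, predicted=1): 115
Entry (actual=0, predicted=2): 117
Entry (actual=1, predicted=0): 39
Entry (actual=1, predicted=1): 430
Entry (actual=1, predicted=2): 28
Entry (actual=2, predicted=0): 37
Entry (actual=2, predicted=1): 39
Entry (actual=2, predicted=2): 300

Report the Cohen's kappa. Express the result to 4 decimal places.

Observed agreement pₒ = trace/N = 1026/1401 = 0.73233
Expected agreement pₑ = Σ (rowᵢ·colᵢ)/N² = (528·372 + 497·584 + 376·445)/1401² = 0.33319
κ = (pₒ − pₑ)/(1 − pₑ) = (0.73233 − 0.33319)/(1 − 0.33319) = 0.5986

0.5986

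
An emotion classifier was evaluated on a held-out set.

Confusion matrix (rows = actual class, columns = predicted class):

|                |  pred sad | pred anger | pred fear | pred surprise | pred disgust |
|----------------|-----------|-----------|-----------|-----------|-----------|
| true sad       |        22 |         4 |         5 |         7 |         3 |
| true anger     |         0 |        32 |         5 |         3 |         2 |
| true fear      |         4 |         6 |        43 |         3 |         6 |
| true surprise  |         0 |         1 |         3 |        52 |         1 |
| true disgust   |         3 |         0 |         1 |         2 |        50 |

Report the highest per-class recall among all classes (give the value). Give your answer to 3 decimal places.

0.912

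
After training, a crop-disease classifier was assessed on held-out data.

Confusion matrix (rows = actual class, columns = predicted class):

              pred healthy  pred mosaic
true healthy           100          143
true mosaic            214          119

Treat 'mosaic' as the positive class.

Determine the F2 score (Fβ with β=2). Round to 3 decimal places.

0.373

Fβ = (1+β²)·TP / ((1+β²)·TP + β²·FN + FP), with β²=4
= 5·119 / (5·119 + 4·214 + 143) = 0.373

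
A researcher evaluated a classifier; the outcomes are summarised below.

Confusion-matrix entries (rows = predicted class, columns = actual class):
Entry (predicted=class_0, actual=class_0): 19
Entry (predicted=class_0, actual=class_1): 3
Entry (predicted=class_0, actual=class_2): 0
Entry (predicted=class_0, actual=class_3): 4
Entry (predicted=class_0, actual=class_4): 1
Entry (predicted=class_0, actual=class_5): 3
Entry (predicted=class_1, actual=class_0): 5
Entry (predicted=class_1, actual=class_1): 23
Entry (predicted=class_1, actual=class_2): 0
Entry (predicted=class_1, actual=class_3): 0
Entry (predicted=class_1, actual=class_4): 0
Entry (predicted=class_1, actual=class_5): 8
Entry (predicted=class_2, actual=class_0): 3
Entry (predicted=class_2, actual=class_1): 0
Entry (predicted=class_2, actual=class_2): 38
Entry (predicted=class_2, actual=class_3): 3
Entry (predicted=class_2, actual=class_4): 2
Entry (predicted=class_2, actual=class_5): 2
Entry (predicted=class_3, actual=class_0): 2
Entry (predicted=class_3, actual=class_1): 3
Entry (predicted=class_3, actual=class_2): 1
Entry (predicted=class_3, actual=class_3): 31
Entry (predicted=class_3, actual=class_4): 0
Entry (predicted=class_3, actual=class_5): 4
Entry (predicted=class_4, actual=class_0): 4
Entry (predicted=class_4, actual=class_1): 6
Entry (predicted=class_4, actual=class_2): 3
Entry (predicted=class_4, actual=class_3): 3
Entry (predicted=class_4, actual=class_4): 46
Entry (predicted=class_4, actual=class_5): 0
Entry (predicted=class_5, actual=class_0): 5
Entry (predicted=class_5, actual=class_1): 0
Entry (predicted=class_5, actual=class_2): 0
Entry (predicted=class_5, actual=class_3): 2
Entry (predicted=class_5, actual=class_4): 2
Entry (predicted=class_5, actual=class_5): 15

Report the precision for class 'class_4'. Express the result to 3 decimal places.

0.742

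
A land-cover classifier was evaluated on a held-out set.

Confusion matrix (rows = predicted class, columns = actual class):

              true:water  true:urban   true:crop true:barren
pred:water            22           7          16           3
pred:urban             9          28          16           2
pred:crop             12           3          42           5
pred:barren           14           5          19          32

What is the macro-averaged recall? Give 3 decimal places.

0.563

Per-class recall (TP/(TP+FN)):
  water: TP=22, FN=9+12+14=35 → 22/57 = 0.3860
  urban: TP=28, FN=7+3+5=15 → 28/43 = 0.6512
  crop: TP=42, FN=16+16+19=51 → 42/93 = 0.4516
  barren: TP=32, FN=3+2+5=10 → 32/42 = 0.7619
Macro-recall = mean = (0.3860 + 0.6512 + 0.4516 + 0.7619) / 4 = 0.563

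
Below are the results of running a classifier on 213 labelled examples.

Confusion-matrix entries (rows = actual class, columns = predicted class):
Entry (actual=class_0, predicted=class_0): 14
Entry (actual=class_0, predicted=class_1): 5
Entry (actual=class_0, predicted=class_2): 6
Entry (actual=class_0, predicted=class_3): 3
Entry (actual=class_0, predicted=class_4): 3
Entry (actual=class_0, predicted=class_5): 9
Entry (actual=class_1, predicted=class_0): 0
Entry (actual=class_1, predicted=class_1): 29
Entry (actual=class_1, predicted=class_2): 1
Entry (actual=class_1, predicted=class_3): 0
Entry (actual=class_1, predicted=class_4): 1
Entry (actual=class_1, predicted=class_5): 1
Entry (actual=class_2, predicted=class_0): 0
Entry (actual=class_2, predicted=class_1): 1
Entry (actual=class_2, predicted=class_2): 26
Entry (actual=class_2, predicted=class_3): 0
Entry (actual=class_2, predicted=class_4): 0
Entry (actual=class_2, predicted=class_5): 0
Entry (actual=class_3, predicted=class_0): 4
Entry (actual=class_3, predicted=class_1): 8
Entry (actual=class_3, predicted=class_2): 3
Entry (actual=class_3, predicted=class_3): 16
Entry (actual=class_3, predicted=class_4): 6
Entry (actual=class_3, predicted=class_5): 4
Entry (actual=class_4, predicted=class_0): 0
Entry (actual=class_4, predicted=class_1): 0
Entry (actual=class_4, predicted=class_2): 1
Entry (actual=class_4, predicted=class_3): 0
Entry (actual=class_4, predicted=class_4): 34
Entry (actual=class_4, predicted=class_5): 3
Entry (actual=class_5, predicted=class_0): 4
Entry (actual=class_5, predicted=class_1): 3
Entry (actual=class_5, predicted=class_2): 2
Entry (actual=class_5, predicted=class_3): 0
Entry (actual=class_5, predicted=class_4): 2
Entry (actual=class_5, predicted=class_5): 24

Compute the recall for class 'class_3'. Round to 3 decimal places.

0.390

Treat 'class_3' as positive and all other classes as negative.
recall = TP/(TP+FN).
class_3: TP=16, FN=4+8+3+6+4=25 → 16/41 = 0.3902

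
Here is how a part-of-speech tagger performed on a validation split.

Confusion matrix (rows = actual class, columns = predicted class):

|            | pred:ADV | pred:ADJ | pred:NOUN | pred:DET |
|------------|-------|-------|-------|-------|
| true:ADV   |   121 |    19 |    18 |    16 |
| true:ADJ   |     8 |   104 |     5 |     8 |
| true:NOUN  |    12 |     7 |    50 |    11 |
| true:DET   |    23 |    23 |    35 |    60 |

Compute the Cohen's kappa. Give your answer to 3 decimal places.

0.521

Observed agreement pₒ = trace/N = 335/520 = 0.6442
Expected agreement pₑ = Σ (rowᵢ·colᵢ)/N² = (174·164 + 125·153 + 80·108 + 141·95)/520² = 0.2578
κ = (pₒ − pₑ)/(1 − pₑ) = (0.6442 − 0.2578)/(1 − 0.2578) = 0.521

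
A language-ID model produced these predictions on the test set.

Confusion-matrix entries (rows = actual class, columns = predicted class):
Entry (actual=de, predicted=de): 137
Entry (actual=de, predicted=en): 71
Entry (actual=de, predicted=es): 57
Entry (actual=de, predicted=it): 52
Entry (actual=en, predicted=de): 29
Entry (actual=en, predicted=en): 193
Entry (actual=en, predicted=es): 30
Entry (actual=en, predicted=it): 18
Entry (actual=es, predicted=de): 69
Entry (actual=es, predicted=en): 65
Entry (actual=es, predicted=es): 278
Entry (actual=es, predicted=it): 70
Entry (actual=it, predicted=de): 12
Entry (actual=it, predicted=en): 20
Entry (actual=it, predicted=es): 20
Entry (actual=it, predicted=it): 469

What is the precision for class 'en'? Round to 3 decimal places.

One-vs-rest for 'en': TP = diagonal; FP = other classes predicted 'en'; FN = 'en' predicted as other.
precision = TP/(TP+FP).
en: TP=193, FP=71+65+20=156 → 193/349 = 0.5530

0.553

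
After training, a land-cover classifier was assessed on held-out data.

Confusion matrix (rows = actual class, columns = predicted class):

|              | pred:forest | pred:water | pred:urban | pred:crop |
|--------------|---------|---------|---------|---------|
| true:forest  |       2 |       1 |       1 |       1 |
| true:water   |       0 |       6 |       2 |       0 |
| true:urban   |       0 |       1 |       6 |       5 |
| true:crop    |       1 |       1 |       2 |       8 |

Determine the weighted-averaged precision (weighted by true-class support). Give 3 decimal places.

Per-class precision (TP/(TP+FP)):
  forest: TP=2, FP=0+0+1=1 → 2/3 = 0.6667
  water: TP=6, FP=1+1+1=3 → 6/9 = 0.6667
  urban: TP=6, FP=1+2+2=5 → 6/11 = 0.5455
  crop: TP=8, FP=1+0+5=6 → 8/14 = 0.5714
Weighted-precision = Σ (supportᵢ/N)·precisionᵢ with N=37: (5/37)·0.6667 + (8/37)·0.6667 + (12/37)·0.5455 + (12/37)·0.5714 = 0.596

0.596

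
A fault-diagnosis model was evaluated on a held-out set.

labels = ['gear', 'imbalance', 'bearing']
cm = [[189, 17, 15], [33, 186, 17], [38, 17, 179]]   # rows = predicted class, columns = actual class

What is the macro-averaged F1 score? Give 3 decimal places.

Per-class F1 score (2·TP/(2·TP+FP+FN)):
  gear: TP=189, FP=17+15=32, FN=33+38=71 → 378/481 = 0.7859
  imbalance: TP=186, FP=33+17=50, FN=17+17=34 → 372/456 = 0.8158
  bearing: TP=179, FP=38+17=55, FN=15+17=32 → 358/445 = 0.8045
Macro-F1 score = mean = (0.7859 + 0.8158 + 0.8045) / 3 = 0.802

0.802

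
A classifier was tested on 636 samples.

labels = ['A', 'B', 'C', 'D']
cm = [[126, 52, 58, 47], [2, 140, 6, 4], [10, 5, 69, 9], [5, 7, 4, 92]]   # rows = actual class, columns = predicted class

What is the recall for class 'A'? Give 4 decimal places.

0.4452

Take TP from the diagonal, FP from the rest of the 'A' prediction marginal, FN from the rest of the 'A' actual marginal.
recall = TP/(TP+FN).
A: TP=126, FN=52+58+47=157 → 126/283 = 0.44523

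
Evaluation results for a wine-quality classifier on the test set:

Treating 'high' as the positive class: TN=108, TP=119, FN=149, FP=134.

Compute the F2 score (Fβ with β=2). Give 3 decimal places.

Fβ = (1+β²)·TP / ((1+β²)·TP + β²·FN + FP), with β²=4
= 5·119 / (5·119 + 4·149 + 134) = 0.449

0.449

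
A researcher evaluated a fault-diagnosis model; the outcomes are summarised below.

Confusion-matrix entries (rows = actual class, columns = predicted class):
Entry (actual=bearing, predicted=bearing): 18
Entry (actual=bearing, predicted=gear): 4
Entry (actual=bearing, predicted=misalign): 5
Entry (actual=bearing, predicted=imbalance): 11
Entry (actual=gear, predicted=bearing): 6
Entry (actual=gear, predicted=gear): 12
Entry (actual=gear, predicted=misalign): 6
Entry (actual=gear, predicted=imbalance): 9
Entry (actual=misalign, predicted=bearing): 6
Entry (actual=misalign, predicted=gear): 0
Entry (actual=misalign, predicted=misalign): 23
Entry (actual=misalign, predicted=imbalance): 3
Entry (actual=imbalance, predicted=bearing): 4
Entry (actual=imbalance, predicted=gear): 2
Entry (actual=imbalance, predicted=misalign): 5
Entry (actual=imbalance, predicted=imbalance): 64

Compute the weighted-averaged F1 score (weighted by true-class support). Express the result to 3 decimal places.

0.643

Per-class F1 score (2·TP/(2·TP+FP+FN)):
  bearing: TP=18, FP=6+6+4=16, FN=4+5+11=20 → 36/72 = 0.5000
  gear: TP=12, FP=4+0+2=6, FN=6+6+9=21 → 24/51 = 0.4706
  misalign: TP=23, FP=5+6+5=16, FN=6+0+3=9 → 46/71 = 0.6479
  imbalance: TP=64, FP=11+9+3=23, FN=4+2+5=11 → 128/162 = 0.7901
Weighted-F1 score = Σ (supportᵢ/N)·F1 scoreᵢ with N=178: (38/178)·0.5000 + (33/178)·0.4706 + (32/178)·0.6479 + (75/178)·0.7901 = 0.643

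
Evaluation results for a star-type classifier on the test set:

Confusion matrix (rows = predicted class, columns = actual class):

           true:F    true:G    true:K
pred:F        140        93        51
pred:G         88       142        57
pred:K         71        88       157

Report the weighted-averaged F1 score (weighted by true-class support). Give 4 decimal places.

Per-class F1 score (2·TP/(2·TP+FP+FN)):
  F: TP=140, FP=93+51=144, FN=88+71=159 → 280/583 = 0.48027
  G: TP=142, FP=88+57=145, FN=93+88=181 → 284/610 = 0.46557
  K: TP=157, FP=71+88=159, FN=51+57=108 → 314/581 = 0.54045
Weighted-F1 score = Σ (supportᵢ/N)·F1 scoreᵢ with N=887: (299/887)·0.48027 + (323/887)·0.46557 + (265/887)·0.54045 = 0.4929

0.4929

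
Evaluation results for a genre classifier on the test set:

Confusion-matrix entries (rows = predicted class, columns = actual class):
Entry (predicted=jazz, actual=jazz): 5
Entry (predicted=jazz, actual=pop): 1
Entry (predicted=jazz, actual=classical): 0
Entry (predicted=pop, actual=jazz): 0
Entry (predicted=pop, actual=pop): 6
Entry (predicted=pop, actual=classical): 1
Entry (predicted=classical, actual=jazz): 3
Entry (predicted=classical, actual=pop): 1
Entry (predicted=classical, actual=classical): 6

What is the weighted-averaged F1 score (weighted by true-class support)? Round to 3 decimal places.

0.742

Per-class F1 score (2·TP/(2·TP+FP+FN)):
  jazz: TP=5, FP=1+0=1, FN=0+3=3 → 10/14 = 0.7143
  pop: TP=6, FP=0+1=1, FN=1+1=2 → 12/15 = 0.8000
  classical: TP=6, FP=3+1=4, FN=0+1=1 → 12/17 = 0.7059
Weighted-F1 score = Σ (supportᵢ/N)·F1 scoreᵢ with N=23: (8/23)·0.7143 + (8/23)·0.8000 + (7/23)·0.7059 = 0.742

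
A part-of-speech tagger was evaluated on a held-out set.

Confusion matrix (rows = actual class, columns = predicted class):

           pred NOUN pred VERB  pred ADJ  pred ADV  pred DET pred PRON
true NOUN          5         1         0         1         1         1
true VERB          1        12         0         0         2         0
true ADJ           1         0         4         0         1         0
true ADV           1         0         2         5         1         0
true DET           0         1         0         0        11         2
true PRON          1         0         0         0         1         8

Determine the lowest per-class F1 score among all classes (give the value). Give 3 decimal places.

0.556

Per-class F1 score (2·TP/(2·TP+FP+FN)):
  NOUN: TP=5, FP=1+1+1+0+1=4, FN=1+0+1+1+1=4 → 10/18 = 0.5556
  VERB: TP=12, FP=1+0+0+1+0=2, FN=1+0+0+2+0=3 → 24/29 = 0.8276
  ADJ: TP=4, FP=0+0+2+0+0=2, FN=1+0+0+1+0=2 → 8/12 = 0.6667
  ADV: TP=5, FP=1+0+0+0+0=1, FN=1+0+2+1+0=4 → 10/15 = 0.6667
  DET: TP=11, FP=1+2+1+1+1=6, FN=0+1+0+0+2=3 → 22/31 = 0.7097
  PRON: TP=8, FP=1+0+0+0+2=3, FN=1+0+0+0+1=2 → 16/21 = 0.7619
Lowest is class 'NOUN' with F1 score = 0.556.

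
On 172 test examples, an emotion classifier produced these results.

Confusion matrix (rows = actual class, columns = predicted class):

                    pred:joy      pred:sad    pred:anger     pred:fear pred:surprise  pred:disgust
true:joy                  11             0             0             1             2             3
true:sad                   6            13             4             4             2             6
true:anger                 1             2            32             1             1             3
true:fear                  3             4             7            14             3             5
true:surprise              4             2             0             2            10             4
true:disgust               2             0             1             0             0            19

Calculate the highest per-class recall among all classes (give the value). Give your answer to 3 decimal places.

0.864

Per-class recall (TP/(TP+FN)):
  joy: TP=11, FN=0+0+1+2+3=6 → 11/17 = 0.6471
  sad: TP=13, FN=6+4+4+2+6=22 → 13/35 = 0.3714
  anger: TP=32, FN=1+2+1+1+3=8 → 32/40 = 0.8000
  fear: TP=14, FN=3+4+7+3+5=22 → 14/36 = 0.3889
  surprise: TP=10, FN=4+2+0+2+4=12 → 10/22 = 0.4545
  disgust: TP=19, FN=2+0+1+0+0=3 → 19/22 = 0.8636
Highest is class 'disgust' with recall = 0.864.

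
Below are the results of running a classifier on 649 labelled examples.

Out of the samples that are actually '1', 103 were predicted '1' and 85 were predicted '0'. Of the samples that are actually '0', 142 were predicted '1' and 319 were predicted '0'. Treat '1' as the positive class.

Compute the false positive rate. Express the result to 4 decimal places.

0.3080

FPR = FP/(FP+TN) = 142/(142+319) = 0.3080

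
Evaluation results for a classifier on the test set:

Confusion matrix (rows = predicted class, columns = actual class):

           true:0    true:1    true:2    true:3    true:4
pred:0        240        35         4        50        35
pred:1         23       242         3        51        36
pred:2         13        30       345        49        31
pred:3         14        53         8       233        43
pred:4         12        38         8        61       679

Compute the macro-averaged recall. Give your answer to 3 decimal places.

Per-class recall (TP/(TP+FN)):
  0: TP=240, FN=23+13+14+12=62 → 240/302 = 0.7947
  1: TP=242, FN=35+30+53+38=156 → 242/398 = 0.6080
  2: TP=345, FN=4+3+8+8=23 → 345/368 = 0.9375
  3: TP=233, FN=50+51+49+61=211 → 233/444 = 0.5248
  4: TP=679, FN=35+36+31+43=145 → 679/824 = 0.8240
Macro-recall = mean = (0.7947 + 0.6080 + 0.9375 + 0.5248 + 0.8240) / 5 = 0.738

0.738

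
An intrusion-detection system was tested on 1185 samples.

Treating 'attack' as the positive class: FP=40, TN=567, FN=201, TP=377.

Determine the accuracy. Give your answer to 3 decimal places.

0.797

Accuracy = (TP+TN)/N = (377+567)/1185 = 0.797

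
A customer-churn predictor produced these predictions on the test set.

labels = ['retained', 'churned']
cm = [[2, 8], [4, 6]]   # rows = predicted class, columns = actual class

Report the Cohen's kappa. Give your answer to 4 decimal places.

-0.2000

Observed agreement pₒ = trace/N = 8/20 = 0.40000
Expected agreement pₑ = Σ (rowᵢ·colᵢ)/N² = (6·10 + 14·10)/20² = 0.50000
κ = (pₒ − pₑ)/(1 − pₑ) = (0.40000 − 0.50000)/(1 − 0.50000) = -0.2000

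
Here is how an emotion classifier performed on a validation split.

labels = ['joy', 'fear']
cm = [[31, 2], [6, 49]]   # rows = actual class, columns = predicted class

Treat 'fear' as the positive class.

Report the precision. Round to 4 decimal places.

0.9608

Precision = TP/(TP+FP) = 49/(49+2) = 49/51 = 0.9608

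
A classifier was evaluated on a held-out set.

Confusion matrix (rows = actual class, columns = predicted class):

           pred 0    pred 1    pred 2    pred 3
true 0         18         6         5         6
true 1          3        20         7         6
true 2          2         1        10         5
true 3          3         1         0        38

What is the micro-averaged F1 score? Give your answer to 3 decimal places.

Micro-averaging pools counts across classes: ΣTP=86, ΣFP=45, ΣFN=45.
Micro-F1 score = 2·TP/(2·TP+FP+FN) on pooled counts = 0.656 (equals overall accuracy in single-label multiclass).

0.656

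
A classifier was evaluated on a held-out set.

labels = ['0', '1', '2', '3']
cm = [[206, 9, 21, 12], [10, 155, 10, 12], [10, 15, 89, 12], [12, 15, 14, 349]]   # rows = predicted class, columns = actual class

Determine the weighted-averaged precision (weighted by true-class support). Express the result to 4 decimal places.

0.8388

Per-class precision (TP/(TP+FP)):
  0: TP=206, FP=9+21+12=42 → 206/248 = 0.83065
  1: TP=155, FP=10+10+12=32 → 155/187 = 0.82888
  2: TP=89, FP=10+15+12=37 → 89/126 = 0.70635
  3: TP=349, FP=12+15+14=41 → 349/390 = 0.89487
Weighted-precision = Σ (supportᵢ/N)·precisionᵢ with N=951: (238/951)·0.83065 + (194/951)·0.82888 + (134/951)·0.70635 + (385/951)·0.89487 = 0.8388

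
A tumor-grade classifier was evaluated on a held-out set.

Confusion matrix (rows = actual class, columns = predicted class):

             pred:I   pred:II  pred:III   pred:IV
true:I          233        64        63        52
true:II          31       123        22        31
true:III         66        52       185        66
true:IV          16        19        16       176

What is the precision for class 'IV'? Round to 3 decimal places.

0.542

Take TP from the diagonal, FP from the rest of the 'IV' prediction marginal, FN from the rest of the 'IV' actual marginal.
precision = TP/(TP+FP).
IV: TP=176, FP=52+31+66=149 → 176/325 = 0.5415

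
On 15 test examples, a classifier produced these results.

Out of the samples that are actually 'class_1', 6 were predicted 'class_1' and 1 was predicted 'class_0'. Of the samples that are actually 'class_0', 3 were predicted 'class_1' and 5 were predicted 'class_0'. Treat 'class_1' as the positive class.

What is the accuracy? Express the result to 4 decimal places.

0.7333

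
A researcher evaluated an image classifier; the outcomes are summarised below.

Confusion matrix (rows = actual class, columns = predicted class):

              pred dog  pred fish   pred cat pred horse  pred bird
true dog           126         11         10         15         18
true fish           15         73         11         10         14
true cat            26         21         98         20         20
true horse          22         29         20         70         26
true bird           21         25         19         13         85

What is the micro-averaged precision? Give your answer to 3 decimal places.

Micro-averaging pools counts across classes: ΣTP=452, ΣFP=366, ΣFN=366.
Micro-precision = TP/(TP+FP) on pooled counts = 0.553 (equals overall accuracy in single-label multiclass).

0.553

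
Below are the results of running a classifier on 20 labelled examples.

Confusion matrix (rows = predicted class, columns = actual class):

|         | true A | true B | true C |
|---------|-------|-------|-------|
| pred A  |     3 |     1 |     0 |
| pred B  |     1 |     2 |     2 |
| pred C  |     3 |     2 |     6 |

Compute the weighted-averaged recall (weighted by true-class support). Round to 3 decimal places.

0.550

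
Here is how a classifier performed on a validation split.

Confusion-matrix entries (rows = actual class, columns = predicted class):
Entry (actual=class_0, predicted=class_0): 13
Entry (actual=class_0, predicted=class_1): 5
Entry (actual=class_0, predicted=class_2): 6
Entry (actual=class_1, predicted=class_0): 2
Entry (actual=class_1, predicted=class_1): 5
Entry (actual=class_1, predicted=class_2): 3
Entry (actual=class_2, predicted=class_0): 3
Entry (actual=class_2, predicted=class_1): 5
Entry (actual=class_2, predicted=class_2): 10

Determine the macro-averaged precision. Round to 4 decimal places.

0.5273

Per-class precision (TP/(TP+FP)):
  class_0: TP=13, FP=2+3=5 → 13/18 = 0.72222
  class_1: TP=5, FP=5+5=10 → 5/15 = 0.33333
  class_2: TP=10, FP=6+3=9 → 10/19 = 0.52632
Macro-precision = mean = (0.72222 + 0.33333 + 0.52632) / 3 = 0.5273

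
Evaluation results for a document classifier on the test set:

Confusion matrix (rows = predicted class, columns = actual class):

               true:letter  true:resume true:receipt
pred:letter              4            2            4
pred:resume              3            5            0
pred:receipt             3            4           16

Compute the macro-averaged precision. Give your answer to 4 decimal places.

Per-class precision (TP/(TP+FP)):
  letter: TP=4, FP=2+4=6 → 4/10 = 0.40000
  resume: TP=5, FP=3+0=3 → 5/8 = 0.62500
  receipt: TP=16, FP=3+4=7 → 16/23 = 0.69565
Macro-precision = mean = (0.40000 + 0.62500 + 0.69565) / 3 = 0.5736

0.5736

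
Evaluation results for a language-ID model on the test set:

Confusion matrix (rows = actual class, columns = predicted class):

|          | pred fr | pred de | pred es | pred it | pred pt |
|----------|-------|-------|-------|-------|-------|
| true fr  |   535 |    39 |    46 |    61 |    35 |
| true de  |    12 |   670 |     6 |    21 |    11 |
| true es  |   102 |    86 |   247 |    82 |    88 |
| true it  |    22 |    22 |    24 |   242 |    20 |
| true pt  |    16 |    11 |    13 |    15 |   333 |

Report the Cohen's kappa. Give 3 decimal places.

Observed agreement pₒ = trace/N = 2027/2759 = 0.7347
Expected agreement pₑ = Σ (rowᵢ·colᵢ)/N² = (716·687 + 720·828 + 605·336 + 330·421 + 388·487)/2759² = 0.2127
κ = (pₒ − pₑ)/(1 − pₑ) = (0.7347 − 0.2127)/(1 − 0.2127) = 0.663

0.663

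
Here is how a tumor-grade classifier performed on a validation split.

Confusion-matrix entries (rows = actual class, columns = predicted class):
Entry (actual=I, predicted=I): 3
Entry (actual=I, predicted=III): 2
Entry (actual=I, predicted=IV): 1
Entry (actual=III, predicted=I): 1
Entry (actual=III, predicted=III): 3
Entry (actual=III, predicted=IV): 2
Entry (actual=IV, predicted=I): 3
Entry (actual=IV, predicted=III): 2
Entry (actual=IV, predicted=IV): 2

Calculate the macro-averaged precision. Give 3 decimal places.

0.419

Per-class precision (TP/(TP+FP)):
  I: TP=3, FP=1+3=4 → 3/7 = 0.4286
  III: TP=3, FP=2+2=4 → 3/7 = 0.4286
  IV: TP=2, FP=1+2=3 → 2/5 = 0.4000
Macro-precision = mean = (0.4286 + 0.4286 + 0.4000) / 3 = 0.419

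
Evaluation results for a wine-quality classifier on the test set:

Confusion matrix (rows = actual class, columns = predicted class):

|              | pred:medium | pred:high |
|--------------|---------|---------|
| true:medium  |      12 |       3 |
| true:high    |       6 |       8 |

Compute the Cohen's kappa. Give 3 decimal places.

0.374

Observed agreement pₒ = trace/N = 20/29 = 0.6897
Expected agreement pₑ = Σ (rowᵢ·colᵢ)/N² = (15·18 + 14·11)/29² = 0.5042
κ = (pₒ − pₑ)/(1 − pₑ) = (0.6897 − 0.5042)/(1 − 0.5042) = 0.374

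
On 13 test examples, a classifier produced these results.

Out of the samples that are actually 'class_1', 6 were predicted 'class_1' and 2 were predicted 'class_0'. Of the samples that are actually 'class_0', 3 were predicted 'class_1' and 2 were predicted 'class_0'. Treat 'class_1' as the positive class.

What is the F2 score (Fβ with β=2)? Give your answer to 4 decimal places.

0.7317

Fβ = (1+β²)·TP / ((1+β²)·TP + β²·FN + FP), with β²=4
= 5·6 / (5·6 + 4·2 + 3) = 0.7317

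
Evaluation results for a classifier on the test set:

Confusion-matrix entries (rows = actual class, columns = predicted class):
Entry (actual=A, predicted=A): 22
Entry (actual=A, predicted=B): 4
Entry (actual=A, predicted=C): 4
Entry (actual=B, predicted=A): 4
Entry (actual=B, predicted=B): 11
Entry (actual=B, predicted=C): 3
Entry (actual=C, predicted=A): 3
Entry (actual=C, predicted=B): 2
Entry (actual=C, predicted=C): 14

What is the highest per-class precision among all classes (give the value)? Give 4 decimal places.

0.7586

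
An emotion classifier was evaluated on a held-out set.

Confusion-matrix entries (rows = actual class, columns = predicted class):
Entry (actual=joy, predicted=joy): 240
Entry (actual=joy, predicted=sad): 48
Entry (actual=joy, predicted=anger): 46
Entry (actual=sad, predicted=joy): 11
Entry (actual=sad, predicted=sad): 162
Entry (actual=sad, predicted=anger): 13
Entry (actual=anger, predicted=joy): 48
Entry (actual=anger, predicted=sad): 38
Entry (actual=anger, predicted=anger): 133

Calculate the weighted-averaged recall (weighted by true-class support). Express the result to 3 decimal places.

Per-class recall (TP/(TP+FN)):
  joy: TP=240, FN=48+46=94 → 240/334 = 0.7186
  sad: TP=162, FN=11+13=24 → 162/186 = 0.8710
  anger: TP=133, FN=48+38=86 → 133/219 = 0.6073
Weighted-recall = Σ (supportᵢ/N)·recallᵢ with N=739: (334/739)·0.7186 + (186/739)·0.8710 + (219/739)·0.6073 = 0.724

0.724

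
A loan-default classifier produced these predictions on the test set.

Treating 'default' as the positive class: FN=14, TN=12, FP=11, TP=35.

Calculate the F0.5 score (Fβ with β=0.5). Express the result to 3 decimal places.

0.751

Fβ = (1+β²)·TP / ((1+β²)·TP + β²·FN + FP), with β²=1/4
= 1.25·35 / (1.25·35 + 0.25·14 + 11) = 0.751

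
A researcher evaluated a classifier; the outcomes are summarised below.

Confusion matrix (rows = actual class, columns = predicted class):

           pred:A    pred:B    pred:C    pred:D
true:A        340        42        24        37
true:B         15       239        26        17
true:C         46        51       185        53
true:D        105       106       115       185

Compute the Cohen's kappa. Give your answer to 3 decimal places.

Observed agreement pₒ = trace/N = 949/1586 = 0.5984
Expected agreement pₑ = Σ (rowᵢ·colᵢ)/N² = (443·506 + 297·438 + 335·350 + 511·292)/1586² = 0.2468
κ = (pₒ − pₑ)/(1 − pₑ) = (0.5984 − 0.2468)/(1 − 0.2468) = 0.467

0.467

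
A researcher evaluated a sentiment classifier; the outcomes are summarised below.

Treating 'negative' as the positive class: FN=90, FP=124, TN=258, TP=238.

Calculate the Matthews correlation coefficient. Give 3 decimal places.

MCC = (TP·TN − FP·FN) / √((TP+FP)(TP+FN)(TN+FP)(TN+FN))
Numerator = 238·258 − 124·90 = 50244
Denominator = √(362·328·382·348) = √15784288896 = 125635.5399
MCC = 50244 / 125635.5399 = 0.400

0.400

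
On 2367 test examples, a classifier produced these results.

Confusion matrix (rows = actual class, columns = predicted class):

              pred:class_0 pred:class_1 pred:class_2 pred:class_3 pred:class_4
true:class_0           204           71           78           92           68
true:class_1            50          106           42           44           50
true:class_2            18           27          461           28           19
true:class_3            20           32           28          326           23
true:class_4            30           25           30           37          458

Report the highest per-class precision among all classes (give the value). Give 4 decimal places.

Per-class precision (TP/(TP+FP)):
  class_0: TP=204, FP=50+18+20+30=118 → 204/322 = 0.63354
  class_1: TP=106, FP=71+27+32+25=155 → 106/261 = 0.40613
  class_2: TP=461, FP=78+42+28+30=178 → 461/639 = 0.72144
  class_3: TP=326, FP=92+44+28+37=201 → 326/527 = 0.61860
  class_4: TP=458, FP=68+50+19+23=160 → 458/618 = 0.74110
Highest is class 'class_4' with precision = 0.7411.

0.7411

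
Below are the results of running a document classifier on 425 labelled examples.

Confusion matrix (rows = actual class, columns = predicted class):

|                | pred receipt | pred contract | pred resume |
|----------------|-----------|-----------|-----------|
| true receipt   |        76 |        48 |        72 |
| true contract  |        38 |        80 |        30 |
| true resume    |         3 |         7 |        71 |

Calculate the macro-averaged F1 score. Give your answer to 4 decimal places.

0.5367

Per-class F1 score (2·TP/(2·TP+FP+FN)):
  receipt: TP=76, FP=38+3=41, FN=48+72=120 → 152/313 = 0.48562
  contract: TP=80, FP=48+7=55, FN=38+30=68 → 160/283 = 0.56537
  resume: TP=71, FP=72+30=102, FN=3+7=10 → 142/254 = 0.55906
Macro-F1 score = mean = (0.48562 + 0.56537 + 0.55906) / 3 = 0.5367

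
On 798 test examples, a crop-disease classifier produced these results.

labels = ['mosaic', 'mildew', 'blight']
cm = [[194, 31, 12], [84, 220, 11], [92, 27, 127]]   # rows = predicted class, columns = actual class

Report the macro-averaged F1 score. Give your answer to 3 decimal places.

Per-class F1 score (2·TP/(2·TP+FP+FN)):
  mosaic: TP=194, FP=31+12=43, FN=84+92=176 → 388/607 = 0.6392
  mildew: TP=220, FP=84+11=95, FN=31+27=58 → 440/593 = 0.7420
  blight: TP=127, FP=92+27=119, FN=12+11=23 → 254/396 = 0.6414
Macro-F1 score = mean = (0.6392 + 0.7420 + 0.6414) / 3 = 0.674

0.674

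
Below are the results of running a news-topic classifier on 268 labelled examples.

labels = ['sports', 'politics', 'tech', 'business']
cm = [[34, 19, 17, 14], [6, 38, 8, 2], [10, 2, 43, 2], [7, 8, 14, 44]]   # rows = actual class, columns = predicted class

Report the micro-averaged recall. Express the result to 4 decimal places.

Micro-averaging pools counts across classes: ΣTP=159, ΣFP=109, ΣFN=109.
Micro-recall = TP/(TP+FN) on pooled counts = 0.5933 (equals overall accuracy in single-label multiclass).

0.5933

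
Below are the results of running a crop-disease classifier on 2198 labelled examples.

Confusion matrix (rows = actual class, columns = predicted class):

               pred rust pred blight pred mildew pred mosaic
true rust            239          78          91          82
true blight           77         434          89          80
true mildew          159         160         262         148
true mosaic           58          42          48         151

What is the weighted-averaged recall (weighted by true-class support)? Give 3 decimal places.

0.494

Per-class recall (TP/(TP+FN)):
  rust: TP=239, FN=78+91+82=251 → 239/490 = 0.4878
  blight: TP=434, FN=77+89+80=246 → 434/680 = 0.6382
  mildew: TP=262, FN=159+160+148=467 → 262/729 = 0.3594
  mosaic: TP=151, FN=58+42+48=148 → 151/299 = 0.5050
Weighted-recall = Σ (supportᵢ/N)·recallᵢ with N=2198: (490/2198)·0.4878 + (680/2198)·0.6382 + (729/2198)·0.3594 + (299/2198)·0.5050 = 0.494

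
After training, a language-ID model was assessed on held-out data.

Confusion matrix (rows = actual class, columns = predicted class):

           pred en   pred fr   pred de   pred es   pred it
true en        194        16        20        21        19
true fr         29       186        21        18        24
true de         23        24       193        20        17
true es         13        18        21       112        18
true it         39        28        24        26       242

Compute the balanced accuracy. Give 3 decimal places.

0.675

Balanced accuracy = mean of per-class recall.
  en: recall = 194/270 = 0.7185
  fr: recall = 186/278 = 0.6691
  de: recall = 193/277 = 0.6968
  es: recall = 112/182 = 0.6154
  it: recall = 242/359 = 0.6741
Mean = (0.7185 + 0.6691 + 0.6968 + 0.6154 + 0.6741) / 5 = 0.675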